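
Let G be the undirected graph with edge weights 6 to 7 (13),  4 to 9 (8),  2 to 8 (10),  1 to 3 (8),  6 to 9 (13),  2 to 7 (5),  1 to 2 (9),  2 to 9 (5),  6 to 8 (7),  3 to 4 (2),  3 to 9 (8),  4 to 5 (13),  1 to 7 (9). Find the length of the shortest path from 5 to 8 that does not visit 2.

41

Routes from 5 to 8 avoiding 2:
5 -> 4 -> 9 -> 6 -> 8: 13 + 8 + 13 + 7 = 41
5 -> 4 -> 3 -> 1 -> 7 -> 6 -> 8: 13 + 2 + 8 + 9 + 13 + 7 = 52
5 -> 4 -> 9 -> 3 -> 1 -> 7 -> 6 -> 8: 13 + 8 + 8 + 8 + 9 + 13 + 7 = 66
5 -> 4 -> 3 -> 9 -> 6 -> 8: 13 + 2 + 8 + 13 + 7 = 43
Best route has total 41.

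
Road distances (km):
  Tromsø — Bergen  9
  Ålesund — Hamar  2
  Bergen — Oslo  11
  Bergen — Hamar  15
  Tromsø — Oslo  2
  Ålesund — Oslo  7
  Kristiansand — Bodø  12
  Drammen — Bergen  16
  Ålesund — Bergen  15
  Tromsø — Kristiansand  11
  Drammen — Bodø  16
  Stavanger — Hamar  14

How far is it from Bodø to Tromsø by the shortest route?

23

Routes from Bodø to Tromsø:
Bodø -> Drammen -> Bergen -> Hamar -> Ålesund -> Oslo -> Tromsø: 16 + 16 + 15 + 2 + 7 + 2 = 58
Bodø -> Kristiansand -> Tromsø: 12 + 11 = 23
Bodø -> Drammen -> Bergen -> Oslo -> Tromsø: 16 + 16 + 11 + 2 = 45
Bodø -> Drammen -> Bergen -> Ålesund -> Oslo -> Tromsø: 16 + 16 + 15 + 7 + 2 = 56
Bodø -> Drammen -> Bergen -> Tromsø: 16 + 16 + 9 = 41
The minimum is 23 km.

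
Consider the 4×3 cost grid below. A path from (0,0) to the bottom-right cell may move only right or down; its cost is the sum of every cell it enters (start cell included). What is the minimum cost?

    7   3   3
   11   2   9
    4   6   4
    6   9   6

28

Path (0,0) → (0,1) → (1,1) → (2,1) → (2,2) → (3,2): 7 + 3 + 2 + 6 + 4 + 6 = 28.
For comparison, the top-then-right route costs 32.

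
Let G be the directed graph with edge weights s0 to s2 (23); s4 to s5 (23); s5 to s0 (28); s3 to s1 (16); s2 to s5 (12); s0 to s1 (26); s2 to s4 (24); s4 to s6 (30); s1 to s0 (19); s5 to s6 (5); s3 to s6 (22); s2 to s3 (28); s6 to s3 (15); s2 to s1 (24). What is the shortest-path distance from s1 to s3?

Checking several routes:
s1 -> s0 -> s2 -> s5 -> s6 -> s3: 19 + 23 + 12 + 5 + 15 = 74
s1 -> s0 -> s2 -> s3: 19 + 23 + 28 = 70
s1 -> s0 -> s2 -> s4 -> s5 -> s6 -> s3: 19 + 23 + 24 + 23 + 5 + 15 = 109
Best route has total 70.

70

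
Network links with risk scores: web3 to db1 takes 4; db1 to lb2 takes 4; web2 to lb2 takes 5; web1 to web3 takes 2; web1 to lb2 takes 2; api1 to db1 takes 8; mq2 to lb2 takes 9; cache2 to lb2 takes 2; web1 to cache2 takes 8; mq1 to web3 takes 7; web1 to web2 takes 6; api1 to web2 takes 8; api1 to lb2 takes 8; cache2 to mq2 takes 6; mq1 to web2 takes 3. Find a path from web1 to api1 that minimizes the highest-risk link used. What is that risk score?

Comparing a few candidate routes:
web1 - cache2 - lb2 - db1 - api1: max(8, 2, 4, 8) = 8
web1 - cache2 - lb2 - api1: max(8, 2, 8) = 8
web1 - cache2 - lb2 - web2 - api1: max(8, 2, 5, 8) = 8
web1 - cache2 - lb2 - db1 - web3 - mq1 - web2 - api1: max(8, 2, 4, 4, 7, 3, 8) = 8
web1 - cache2 - lb2 - web2 - mq1 - web3 - db1 - api1: max(8, 2, 5, 3, 7, 4, 8) = 8
Best route has worst link 8.

8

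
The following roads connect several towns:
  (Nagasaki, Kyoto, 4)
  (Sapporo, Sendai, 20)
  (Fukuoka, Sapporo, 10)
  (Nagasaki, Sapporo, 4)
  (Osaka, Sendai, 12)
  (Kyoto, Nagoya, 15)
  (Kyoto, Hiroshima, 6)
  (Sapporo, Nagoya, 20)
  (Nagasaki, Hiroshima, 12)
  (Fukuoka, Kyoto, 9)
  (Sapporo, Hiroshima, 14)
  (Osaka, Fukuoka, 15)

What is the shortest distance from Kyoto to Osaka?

Some routes from Kyoto to Osaka:
Kyoto -> Fukuoka -> Sapporo -> Sendai -> Osaka: 9 + 10 + 20 + 12 = 51
Kyoto -> Fukuoka -> Osaka: 9 + 15 = 24
Kyoto -> Hiroshima -> Nagasaki -> Sapporo -> Fukuoka -> Osaka: 6 + 12 + 4 + 10 + 15 = 47
Kyoto -> Hiroshima -> Sapporo -> Fukuoka -> Osaka: 6 + 14 + 10 + 15 = 45
Kyoto -> Nagasaki -> Sapporo -> Sendai -> Osaka: 4 + 4 + 20 + 12 = 40
Kyoto -> Nagasaki -> Sapporo -> Fukuoka -> Osaka: 4 + 4 + 10 + 15 = 33
Best route has total 24.

24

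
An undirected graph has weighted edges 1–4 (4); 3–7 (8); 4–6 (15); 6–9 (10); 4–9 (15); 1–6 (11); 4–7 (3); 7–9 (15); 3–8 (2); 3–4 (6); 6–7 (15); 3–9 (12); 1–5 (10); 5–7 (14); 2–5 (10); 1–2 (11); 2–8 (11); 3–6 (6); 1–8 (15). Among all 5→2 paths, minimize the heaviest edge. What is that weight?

A few of the 5→2 routes:
5 -> 1 -> 4 -> 7 -> 3 -> 8 -> 2: max(10, 4, 3, 8, 2, 11) = 11
5 -> 2: max(10) = 10
5 -> 1 -> 4 -> 3 -> 8 -> 2: max(10, 4, 6, 2, 11) = 11
5 -> 1 -> 2: max(10, 11) = 11
Best route has worst link 10.

10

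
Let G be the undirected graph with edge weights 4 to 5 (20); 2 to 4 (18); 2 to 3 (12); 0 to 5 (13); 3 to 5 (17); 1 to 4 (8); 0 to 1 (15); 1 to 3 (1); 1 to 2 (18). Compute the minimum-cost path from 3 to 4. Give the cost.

A few of the 3→4 routes:
3-2-1-4: 12 + 18 + 8 = 38
3-1-4: 1 + 8 = 9
3-1-2-4: 1 + 18 + 18 = 37
3-2-4: 12 + 18 = 30
3-5-4: 17 + 20 = 37
Shortest: 9.

9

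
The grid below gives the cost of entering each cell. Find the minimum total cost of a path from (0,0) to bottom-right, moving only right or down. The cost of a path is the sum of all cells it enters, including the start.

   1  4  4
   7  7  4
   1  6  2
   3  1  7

20

Best path: r0c0 → r1c0 → r2c0 → r3c0 → r3c1 → r3c2
Cost: 1 + 7 + 1 + 3 + 1 + 7 = 20
For comparison, the top-then-right route costs 22.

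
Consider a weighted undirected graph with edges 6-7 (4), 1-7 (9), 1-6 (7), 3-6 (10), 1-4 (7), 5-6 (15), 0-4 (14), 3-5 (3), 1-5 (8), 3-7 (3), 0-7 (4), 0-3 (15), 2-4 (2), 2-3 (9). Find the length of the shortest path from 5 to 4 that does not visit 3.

A few of the 5→4 routes:
5 → 1 → 7 → 0 → 4: 8 + 9 + 4 + 14 = 35
5 → 6 → 7 → 1 → 4: 15 + 4 + 9 + 7 = 35
5 → 1 → 4: 8 + 7 = 15
5 → 6 → 1 → 4: 15 + 7 + 7 = 29
5 → 1 → 6 → 7 → 0 → 4: 8 + 7 + 4 + 4 + 14 = 37
5 → 6 → 7 → 0 → 4: 15 + 4 + 4 + 14 = 37
The minimum is 15.

15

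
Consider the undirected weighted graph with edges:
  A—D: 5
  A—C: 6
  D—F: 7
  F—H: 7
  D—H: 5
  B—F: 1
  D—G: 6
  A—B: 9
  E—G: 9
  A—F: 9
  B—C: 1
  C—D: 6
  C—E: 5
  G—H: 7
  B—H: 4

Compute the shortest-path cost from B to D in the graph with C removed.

8

Some routes from B to D avoiding C:
B → F → H → D: 1 + 7 + 5 = 13
B → F → D: 1 + 7 = 8
B → H → D: 4 + 5 = 9
Shortest: 8.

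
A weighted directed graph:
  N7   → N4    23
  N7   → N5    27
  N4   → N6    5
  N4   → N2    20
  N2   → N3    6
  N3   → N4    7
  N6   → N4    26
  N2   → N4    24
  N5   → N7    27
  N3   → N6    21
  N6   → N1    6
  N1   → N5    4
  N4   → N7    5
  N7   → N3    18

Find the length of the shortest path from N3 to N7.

Paths from N3 to N7:
N3 -> N6 -> N4 -> N7: 21 + 26 + 5 = 52
N3 -> N6 -> N1 -> N5 -> N7: 21 + 6 + 4 + 27 = 58
N3 -> N4 -> N6 -> N1 -> N5 -> N7: 7 + 5 + 6 + 4 + 27 = 49
N3 -> N4 -> N7: 7 + 5 = 12
Shortest: 12.

12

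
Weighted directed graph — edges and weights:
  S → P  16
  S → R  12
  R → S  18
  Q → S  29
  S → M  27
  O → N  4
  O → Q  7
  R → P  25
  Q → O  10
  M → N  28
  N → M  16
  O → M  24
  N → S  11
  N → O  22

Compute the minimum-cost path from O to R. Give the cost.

27

Paths from O to R:
O → Q → S → R: 7 + 29 + 12 = 48
O → M → N → S → R: 24 + 28 + 11 + 12 = 75
O → N → S → R: 4 + 11 + 12 = 27
Best route has total 27.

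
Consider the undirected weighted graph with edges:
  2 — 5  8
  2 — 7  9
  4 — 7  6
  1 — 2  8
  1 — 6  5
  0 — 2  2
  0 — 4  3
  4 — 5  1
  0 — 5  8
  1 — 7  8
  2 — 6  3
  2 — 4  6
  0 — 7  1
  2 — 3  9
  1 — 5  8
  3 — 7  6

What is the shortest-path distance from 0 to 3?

Some routes from 0 to 3:
0 -> 7 -> 3: 1 + 6 = 7
0 -> 4 -> 7 -> 3: 3 + 6 + 6 = 15
0 -> 2 -> 7 -> 3: 2 + 9 + 6 = 17
0 -> 4 -> 2 -> 3: 3 + 6 + 9 = 18
0 -> 2 -> 3: 2 + 9 = 11
Shortest: 7.

7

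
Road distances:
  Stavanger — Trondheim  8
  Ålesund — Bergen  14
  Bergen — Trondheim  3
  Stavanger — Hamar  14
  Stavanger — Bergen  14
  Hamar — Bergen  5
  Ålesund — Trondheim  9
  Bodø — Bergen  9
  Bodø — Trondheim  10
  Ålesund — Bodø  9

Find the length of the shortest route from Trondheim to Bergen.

3

A few of the Trondheim→Bergen routes:
Trondheim-Bergen: 3
Trondheim-Bodø-Bergen: 10 + 9 = 19
Trondheim-Stavanger-Bergen: 8 + 14 = 22
Best route has total 3.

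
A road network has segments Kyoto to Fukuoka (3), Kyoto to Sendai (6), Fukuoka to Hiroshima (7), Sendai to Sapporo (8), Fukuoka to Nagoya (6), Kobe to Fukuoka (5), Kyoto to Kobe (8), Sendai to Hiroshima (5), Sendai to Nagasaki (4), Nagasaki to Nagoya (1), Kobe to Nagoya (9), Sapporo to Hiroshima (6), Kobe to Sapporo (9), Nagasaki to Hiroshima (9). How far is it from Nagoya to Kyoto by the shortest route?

Checking several routes:
Nagoya → Fukuoka → Kyoto: 6 + 3 = 9
Nagoya → Nagasaki → Sendai → Kyoto: 1 + 4 + 6 = 11
Nagoya → Kobe → Kyoto: 9 + 8 = 17
Nagoya → Kobe → Fukuoka → Kyoto: 9 + 5 + 3 = 17
Nagoya → Fukuoka → Kobe → Kyoto: 6 + 5 + 8 = 19
Best route has total 9.

9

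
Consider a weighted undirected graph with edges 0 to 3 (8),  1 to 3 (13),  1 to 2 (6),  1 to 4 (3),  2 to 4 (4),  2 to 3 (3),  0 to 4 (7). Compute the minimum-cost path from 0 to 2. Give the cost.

Some routes from 0 to 2:
0 - 4 - 1 - 3 - 2: 7 + 3 + 13 + 3 = 26
0 - 4 - 2: 7 + 4 = 11
0 - 3 - 2: 8 + 3 = 11
0 - 3 - 1 - 2: 8 + 13 + 6 = 27
0 - 4 - 1 - 2: 7 + 3 + 6 = 16
Best route has total 11.

11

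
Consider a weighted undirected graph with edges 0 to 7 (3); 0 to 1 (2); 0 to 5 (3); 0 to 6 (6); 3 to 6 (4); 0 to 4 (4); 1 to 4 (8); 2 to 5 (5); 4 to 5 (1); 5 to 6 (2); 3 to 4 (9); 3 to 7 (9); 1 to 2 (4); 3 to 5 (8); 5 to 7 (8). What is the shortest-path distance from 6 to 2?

A few of the 6→2 routes:
6 → 5 → 4 → 0 → 1 → 2: 2 + 1 + 4 + 2 + 4 = 13
6 → 5 → 0 → 1 → 2: 2 + 3 + 2 + 4 = 11
6 → 0 → 1 → 2: 6 + 2 + 4 = 12
6 → 5 → 2: 2 + 5 = 7
6 → 5 → 4 → 1 → 2: 2 + 1 + 8 + 4 = 15
6 → 0 → 5 → 2: 6 + 3 + 5 = 14
Best route has total 7.

7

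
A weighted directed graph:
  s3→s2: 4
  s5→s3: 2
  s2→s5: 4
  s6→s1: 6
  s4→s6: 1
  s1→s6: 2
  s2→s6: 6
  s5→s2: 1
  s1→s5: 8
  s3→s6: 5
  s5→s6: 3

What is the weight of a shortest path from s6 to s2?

15

Paths from s6 to s2:
s6 -> s1 -> s5 -> s2: 6 + 8 + 1 = 15
s6 -> s1 -> s5 -> s3 -> s2: 6 + 8 + 2 + 4 = 20
The minimum is 15.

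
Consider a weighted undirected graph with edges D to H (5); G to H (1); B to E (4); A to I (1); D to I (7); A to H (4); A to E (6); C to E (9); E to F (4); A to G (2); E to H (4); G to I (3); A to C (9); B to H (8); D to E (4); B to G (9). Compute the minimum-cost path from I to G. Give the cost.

3

Some routes from I to G:
I-A-H-G: 1 + 4 + 1 = 6
I-G: 3
I-A-G: 1 + 2 = 3
Shortest: 3.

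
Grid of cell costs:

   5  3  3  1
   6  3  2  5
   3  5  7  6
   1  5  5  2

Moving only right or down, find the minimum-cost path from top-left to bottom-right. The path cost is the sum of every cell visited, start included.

25

Take [0,0] [0,1] [0,2] [0,3] [1,3] [2,3] [3,3] for a total of 5 + 3 + 3 + 1 + 5 + 6 + 2 = 25.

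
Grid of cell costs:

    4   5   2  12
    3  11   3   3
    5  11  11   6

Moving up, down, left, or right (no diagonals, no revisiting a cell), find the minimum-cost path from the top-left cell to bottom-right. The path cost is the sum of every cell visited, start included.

23

One optimal route is r0c0 r0c1 r0c2 r1c2 r1c3 r2c3.
Its cost is 4 + 5 + 2 + 3 + 3 + 6 = 23.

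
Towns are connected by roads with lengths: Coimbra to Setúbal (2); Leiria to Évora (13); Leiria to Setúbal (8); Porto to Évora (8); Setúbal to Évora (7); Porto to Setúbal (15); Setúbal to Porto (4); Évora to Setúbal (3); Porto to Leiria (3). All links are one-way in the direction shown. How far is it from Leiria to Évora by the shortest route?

13

Routes from Leiria to Évora:
Leiria→Setúbal→Porto→Évora: 8 + 4 + 8 = 20
Leiria→Évora: 13
Leiria→Setúbal→Évora: 8 + 7 = 15
The minimum is 13.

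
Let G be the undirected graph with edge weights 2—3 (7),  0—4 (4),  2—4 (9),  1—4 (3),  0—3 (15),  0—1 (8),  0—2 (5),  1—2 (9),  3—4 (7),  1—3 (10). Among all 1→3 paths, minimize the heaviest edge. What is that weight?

7

A few of the 1→3 routes:
1 → 0 → 4 → 3: max(8, 4, 7) = 8
1 → 0 → 2 → 3: max(8, 5, 7) = 8
1 → 4 → 0 → 2 → 3: max(3, 4, 5, 7) = 7
1 → 4 → 3: max(3, 7) = 7
1 → 0 → 4 → 2 → 3: max(8, 4, 9, 7) = 9
Best route has worst link 7.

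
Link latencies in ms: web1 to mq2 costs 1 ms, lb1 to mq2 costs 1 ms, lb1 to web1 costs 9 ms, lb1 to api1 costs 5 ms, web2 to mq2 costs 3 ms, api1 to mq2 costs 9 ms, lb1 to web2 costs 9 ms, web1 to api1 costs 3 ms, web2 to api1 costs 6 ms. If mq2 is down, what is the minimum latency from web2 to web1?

Paths from web2 to web1 avoiding mq2:
web2→api1→lb1→web1: 6 + 5 + 9 = 20
web2→lb1→api1→web1: 9 + 5 + 3 = 17
web2→api1→web1: 6 + 3 = 9
web2→lb1→web1: 9 + 9 = 18
Best route has total 9 ms.

9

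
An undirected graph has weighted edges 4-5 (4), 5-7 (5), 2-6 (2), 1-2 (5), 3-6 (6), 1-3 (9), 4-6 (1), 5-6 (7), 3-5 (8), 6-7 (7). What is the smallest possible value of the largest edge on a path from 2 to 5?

4

Comparing a few candidate routes:
2 -> 6 -> 7 -> 5: max(2, 7, 5) = 7
2 -> 6 -> 5: max(2, 7) = 7
2 -> 6 -> 4 -> 5: max(2, 1, 4) = 4
2 -> 6 -> 3 -> 5: max(2, 6, 8) = 8
The minimum achievable maximum is 4.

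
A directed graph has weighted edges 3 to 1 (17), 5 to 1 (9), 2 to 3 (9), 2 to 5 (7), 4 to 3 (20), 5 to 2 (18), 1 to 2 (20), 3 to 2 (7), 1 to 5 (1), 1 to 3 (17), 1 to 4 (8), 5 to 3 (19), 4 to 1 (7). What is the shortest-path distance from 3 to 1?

Candidate routes:
3→1: 17
3→2→5→1: 7 + 7 + 9 = 23
Shortest: 17.

17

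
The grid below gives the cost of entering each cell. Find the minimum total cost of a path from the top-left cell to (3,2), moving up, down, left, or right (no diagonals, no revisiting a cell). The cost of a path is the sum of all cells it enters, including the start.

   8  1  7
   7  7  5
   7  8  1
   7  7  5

27

Cheapest: (0,0) -> (0,1) -> (0,2) -> (1,2) -> (2,2) -> (3,2)
  8 + 1 + 7 + 5 + 1 + 5 = 27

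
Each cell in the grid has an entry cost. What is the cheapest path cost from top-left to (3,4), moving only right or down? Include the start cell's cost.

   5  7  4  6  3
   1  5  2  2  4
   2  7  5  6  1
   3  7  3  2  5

25

One optimal route is [0,0] → [1,0] → [1,1] → [1,2] → [1,3] → [1,4] → [2,4] → [3,4].
Its cost is 5 + 1 + 5 + 2 + 2 + 4 + 1 + 5 = 25.
(Top row then right column would cost 35.)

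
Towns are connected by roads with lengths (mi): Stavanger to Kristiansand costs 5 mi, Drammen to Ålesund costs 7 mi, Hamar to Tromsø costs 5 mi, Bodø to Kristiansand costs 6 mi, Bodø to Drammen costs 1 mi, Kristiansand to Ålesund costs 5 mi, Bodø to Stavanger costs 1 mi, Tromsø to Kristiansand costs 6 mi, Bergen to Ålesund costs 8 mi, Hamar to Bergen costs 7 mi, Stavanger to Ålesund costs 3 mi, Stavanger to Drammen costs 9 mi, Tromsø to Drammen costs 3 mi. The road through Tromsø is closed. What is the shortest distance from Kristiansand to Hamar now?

20

Checking several routes:
Kristiansand -> Stavanger -> Ålesund -> Bergen -> Hamar: 5 + 3 + 8 + 7 = 23
Kristiansand -> Ålesund -> Bergen -> Hamar: 5 + 8 + 7 = 20
Kristiansand -> Bodø -> Stavanger -> Ålesund -> Bergen -> Hamar: 6 + 1 + 3 + 8 + 7 = 25
Kristiansand -> Stavanger -> Bodø -> Drammen -> Ålesund -> Bergen -> Hamar: 5 + 1 + 1 + 7 + 8 + 7 = 29
Best route has total 20 mi.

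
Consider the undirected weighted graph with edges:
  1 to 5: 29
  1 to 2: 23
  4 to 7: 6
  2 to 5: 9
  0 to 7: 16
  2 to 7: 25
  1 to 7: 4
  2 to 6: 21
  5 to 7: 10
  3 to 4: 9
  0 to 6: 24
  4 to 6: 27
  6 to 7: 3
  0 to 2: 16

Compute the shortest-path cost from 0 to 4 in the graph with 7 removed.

Candidate routes:
0 -> 6 -> 4: 24 + 27 = 51
0 -> 2 -> 6 -> 4: 16 + 21 + 27 = 64
Shortest: 51.

51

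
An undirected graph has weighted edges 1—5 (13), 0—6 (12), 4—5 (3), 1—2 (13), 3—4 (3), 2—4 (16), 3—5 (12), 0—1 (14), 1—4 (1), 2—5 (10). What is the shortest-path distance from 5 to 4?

Routes from 5 to 4:
5-2-1-4: 10 + 13 + 1 = 24
5-3-4: 12 + 3 = 15
5-4: 3
5-1-4: 13 + 1 = 14
5-1-2-4: 13 + 13 + 16 = 42
5-2-4: 10 + 16 = 26
Best route has total 3.

3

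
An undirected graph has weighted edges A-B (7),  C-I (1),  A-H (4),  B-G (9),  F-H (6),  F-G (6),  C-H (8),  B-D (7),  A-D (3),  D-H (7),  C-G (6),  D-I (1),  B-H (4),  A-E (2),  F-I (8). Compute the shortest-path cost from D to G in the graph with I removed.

Checking several routes:
D - B - G: 7 + 9 = 16
D - H - F - G: 7 + 6 + 6 = 19
D - A - H - F - G: 3 + 4 + 6 + 6 = 19
D - A - B - G: 3 + 7 + 9 = 19
D - H - B - G: 7 + 4 + 9 = 20
Best route has total 16.

16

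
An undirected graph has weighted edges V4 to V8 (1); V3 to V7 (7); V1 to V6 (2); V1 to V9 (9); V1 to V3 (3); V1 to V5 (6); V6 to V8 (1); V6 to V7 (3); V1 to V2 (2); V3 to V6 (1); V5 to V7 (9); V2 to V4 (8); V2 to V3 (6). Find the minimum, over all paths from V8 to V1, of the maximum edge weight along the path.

Checking several routes:
V8→V6→V7→V3→V1: max(1, 3, 7, 3) = 7
V8→V6→V3→V1: max(1, 1, 3) = 3
V8→V4→V2→V3→V1: max(1, 8, 6, 3) = 8
V8→V6→V1: max(1, 2) = 2
V8→V6→V3→V2→V1: max(1, 1, 6, 2) = 6
V8→V6→V7→V3→V2→V1: max(1, 3, 7, 6, 2) = 7
Best route has worst link 2.

2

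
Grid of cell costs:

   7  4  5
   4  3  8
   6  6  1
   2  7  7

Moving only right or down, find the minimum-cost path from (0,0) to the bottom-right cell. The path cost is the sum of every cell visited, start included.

Take [0,0] -> [0,1] -> [1,1] -> [2,1] -> [2,2] -> [3,2] for a total of 7 + 4 + 3 + 6 + 1 + 7 = 28.
(Top row then right column would cost 32.)

28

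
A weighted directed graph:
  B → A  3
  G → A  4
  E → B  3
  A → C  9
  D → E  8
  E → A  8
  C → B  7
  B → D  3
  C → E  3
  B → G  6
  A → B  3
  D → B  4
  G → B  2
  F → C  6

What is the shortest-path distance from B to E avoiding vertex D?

15

Paths from B to E avoiding D:
B - A - C - E: 3 + 9 + 3 = 15
B - G - A - C - E: 6 + 4 + 9 + 3 = 22
Best route has total 15.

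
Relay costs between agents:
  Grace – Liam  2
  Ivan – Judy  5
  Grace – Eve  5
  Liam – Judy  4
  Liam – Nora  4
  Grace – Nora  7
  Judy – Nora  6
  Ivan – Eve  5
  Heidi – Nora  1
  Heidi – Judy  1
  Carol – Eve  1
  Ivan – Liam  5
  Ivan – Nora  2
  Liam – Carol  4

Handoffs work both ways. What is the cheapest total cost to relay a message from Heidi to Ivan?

3

Checking several routes:
Heidi -> Judy -> Ivan: 1 + 5 = 6
Heidi -> Judy -> Nora -> Ivan: 1 + 6 + 2 = 9
Heidi -> Nora -> Liam -> Ivan: 1 + 4 + 5 = 10
Heidi -> Nora -> Ivan: 1 + 2 = 3
Best route has total 3.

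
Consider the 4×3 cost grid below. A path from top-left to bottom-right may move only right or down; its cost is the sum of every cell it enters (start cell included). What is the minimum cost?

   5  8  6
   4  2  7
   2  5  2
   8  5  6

24

Path (0,0)→(1,0)→(1,1)→(2,1)→(2,2)→(3,2): 5 + 4 + 2 + 5 + 2 + 6 = 24.
For comparison, the top-then-right route costs 34.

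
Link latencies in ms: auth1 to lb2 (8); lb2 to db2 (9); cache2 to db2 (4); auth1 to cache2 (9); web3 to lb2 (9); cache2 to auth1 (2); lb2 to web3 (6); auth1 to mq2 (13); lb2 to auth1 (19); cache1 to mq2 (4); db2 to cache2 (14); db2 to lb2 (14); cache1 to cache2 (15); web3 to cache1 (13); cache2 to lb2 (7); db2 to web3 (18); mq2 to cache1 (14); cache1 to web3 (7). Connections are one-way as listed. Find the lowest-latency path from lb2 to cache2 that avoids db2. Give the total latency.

28

Paths from lb2 to cache2 avoiding db2:
lb2 → auth1 → cache2: 19 + 9 = 28
lb2 → web3 → cache1 → cache2: 6 + 13 + 15 = 34
lb2 → auth1 → mq2 → cache1 → cache2: 19 + 13 + 14 + 15 = 61
Shortest: 28 ms.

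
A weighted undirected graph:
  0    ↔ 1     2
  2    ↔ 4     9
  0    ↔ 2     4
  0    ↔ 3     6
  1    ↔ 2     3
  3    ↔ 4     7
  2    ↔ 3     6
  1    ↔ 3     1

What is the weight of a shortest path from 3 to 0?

3

A few of the 3→0 routes:
3-2-0: 6 + 4 = 10
3-1-2-0: 1 + 3 + 4 = 8
3-2-1-0: 6 + 3 + 2 = 11
3-0: 6
3-1-0: 1 + 2 = 3
The minimum is 3.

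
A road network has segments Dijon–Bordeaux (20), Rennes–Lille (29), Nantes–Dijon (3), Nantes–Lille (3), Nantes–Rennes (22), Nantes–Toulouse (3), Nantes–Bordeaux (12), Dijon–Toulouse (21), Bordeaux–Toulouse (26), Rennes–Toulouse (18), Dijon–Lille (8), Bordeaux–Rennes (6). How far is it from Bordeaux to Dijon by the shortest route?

15

Checking several routes:
Bordeaux -> Nantes -> Dijon: 12 + 3 = 15
Bordeaux -> Dijon: 20
Bordeaux -> Nantes -> Lille -> Dijon: 12 + 3 + 8 = 23
The minimum is 15 mi.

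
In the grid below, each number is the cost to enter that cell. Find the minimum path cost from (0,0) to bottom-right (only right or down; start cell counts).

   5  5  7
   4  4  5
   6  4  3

Path [0,0] -> [1,0] -> [1,1] -> [2,1] -> [2,2]: 5 + 4 + 4 + 4 + 3 = 20.

20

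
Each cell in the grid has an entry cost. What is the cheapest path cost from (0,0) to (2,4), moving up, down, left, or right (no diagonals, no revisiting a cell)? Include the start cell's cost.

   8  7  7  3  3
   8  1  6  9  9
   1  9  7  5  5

Take r0c0 r0c1 r1c1 r1c2 r2c2 r2c3 r2c4 for a total of 8 + 7 + 1 + 6 + 7 + 5 + 5 = 39.

39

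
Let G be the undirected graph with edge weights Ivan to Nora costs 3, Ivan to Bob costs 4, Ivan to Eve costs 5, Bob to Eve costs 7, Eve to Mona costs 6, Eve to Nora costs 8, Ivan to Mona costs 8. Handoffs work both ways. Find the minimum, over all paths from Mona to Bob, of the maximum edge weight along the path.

6

Candidate routes:
Mona -> Eve -> Bob: max(6, 7) = 7
Mona -> Ivan -> Bob: max(8, 4) = 8
Mona -> Ivan -> Nora -> Eve -> Bob: max(8, 3, 8, 7) = 8
Mona -> Eve -> Nora -> Ivan -> Bob: max(6, 8, 3, 4) = 8
Mona -> Ivan -> Eve -> Bob: max(8, 5, 7) = 8
Mona -> Eve -> Ivan -> Bob: max(6, 5, 4) = 6
Best route has worst link 6.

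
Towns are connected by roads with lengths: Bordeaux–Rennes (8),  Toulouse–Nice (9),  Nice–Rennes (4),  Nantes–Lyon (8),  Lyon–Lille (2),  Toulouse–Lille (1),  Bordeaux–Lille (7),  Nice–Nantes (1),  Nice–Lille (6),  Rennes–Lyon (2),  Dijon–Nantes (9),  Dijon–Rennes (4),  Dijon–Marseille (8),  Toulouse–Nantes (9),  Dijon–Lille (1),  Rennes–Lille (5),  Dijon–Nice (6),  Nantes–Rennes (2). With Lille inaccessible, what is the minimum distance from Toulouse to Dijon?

Some routes from Toulouse to Dijon avoiding Lille:
Toulouse-Nantes-Rennes-Dijon: 9 + 2 + 4 = 15
Toulouse-Nice-Dijon: 9 + 6 = 15
Toulouse-Nantes-Nice-Dijon: 9 + 1 + 6 = 16
The minimum is 15.

15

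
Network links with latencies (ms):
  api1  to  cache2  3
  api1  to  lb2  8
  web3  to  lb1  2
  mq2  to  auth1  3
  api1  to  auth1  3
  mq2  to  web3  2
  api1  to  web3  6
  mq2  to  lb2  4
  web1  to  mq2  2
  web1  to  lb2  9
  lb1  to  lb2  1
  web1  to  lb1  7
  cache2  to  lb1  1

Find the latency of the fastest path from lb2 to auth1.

7

Some routes from lb2 to auth1:
lb2→lb1→cache2→api1→auth1: 1 + 1 + 3 + 3 = 8
lb2→mq2→auth1: 4 + 3 = 7
lb2→lb1→web3→mq2→auth1: 1 + 2 + 2 + 3 = 8
The minimum is 7 ms.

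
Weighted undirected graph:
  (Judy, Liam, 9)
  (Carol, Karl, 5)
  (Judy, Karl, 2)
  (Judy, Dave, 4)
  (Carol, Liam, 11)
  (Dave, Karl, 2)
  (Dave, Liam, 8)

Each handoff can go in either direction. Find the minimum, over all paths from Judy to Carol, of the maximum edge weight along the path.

5

Routes from Judy to Carol:
Judy → Dave → Liam → Carol: max(4, 8, 11) = 11
Judy → Liam → Carol: max(9, 11) = 11
Judy → Dave → Karl → Carol: max(4, 2, 5) = 5
Judy → Karl → Dave → Liam → Carol: max(2, 2, 8, 11) = 11
Judy → Liam → Dave → Karl → Carol: max(9, 8, 2, 5) = 9
Judy → Karl → Carol: max(2, 5) = 5
The minimum achievable maximum is 5.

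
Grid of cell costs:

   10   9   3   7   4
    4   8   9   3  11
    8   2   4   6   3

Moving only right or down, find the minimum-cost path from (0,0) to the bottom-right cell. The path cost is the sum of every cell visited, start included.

37

Take (0,0) (1,0) (1,1) (2,1) (2,2) (2,3) (2,4) for a total of 10 + 4 + 8 + 2 + 4 + 6 + 3 = 37.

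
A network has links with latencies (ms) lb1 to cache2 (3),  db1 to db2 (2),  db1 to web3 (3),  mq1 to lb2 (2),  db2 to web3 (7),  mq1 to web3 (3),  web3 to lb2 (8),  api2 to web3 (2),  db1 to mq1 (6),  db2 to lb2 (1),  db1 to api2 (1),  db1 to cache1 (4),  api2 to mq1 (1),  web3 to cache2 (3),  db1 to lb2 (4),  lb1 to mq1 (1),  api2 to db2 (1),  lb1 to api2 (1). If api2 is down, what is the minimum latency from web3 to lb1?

4

Checking several routes:
web3→db1→mq1→lb1: 3 + 6 + 1 = 10
web3→db1→db2→lb2→mq1→lb1: 3 + 2 + 1 + 2 + 1 = 9
web3→db2→lb2→mq1→lb1: 7 + 1 + 2 + 1 = 11
web3→cache2→lb1: 3 + 3 = 6
web3→db1→lb2→mq1→lb1: 3 + 4 + 2 + 1 = 10
web3→mq1→lb1: 3 + 1 = 4
Best route has total 4 ms.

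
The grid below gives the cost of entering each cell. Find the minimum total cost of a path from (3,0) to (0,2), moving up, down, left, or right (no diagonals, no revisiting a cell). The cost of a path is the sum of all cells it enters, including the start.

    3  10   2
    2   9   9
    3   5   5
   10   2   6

One optimal route is r3c0 -> r2c0 -> r1c0 -> r0c0 -> r0c1 -> r0c2.
Its cost is 10 + 3 + 2 + 3 + 10 + 2 = 30.

30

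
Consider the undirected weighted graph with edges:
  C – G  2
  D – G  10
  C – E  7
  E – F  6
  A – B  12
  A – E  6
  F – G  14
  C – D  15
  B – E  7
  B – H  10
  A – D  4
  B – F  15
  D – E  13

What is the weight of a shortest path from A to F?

12

A few of the A→F routes:
A → B → E → F: 12 + 7 + 6 = 25
A → B → F: 12 + 15 = 27
A → E → F: 6 + 6 = 12
A → D → E → F: 4 + 13 + 6 = 23
Shortest: 12.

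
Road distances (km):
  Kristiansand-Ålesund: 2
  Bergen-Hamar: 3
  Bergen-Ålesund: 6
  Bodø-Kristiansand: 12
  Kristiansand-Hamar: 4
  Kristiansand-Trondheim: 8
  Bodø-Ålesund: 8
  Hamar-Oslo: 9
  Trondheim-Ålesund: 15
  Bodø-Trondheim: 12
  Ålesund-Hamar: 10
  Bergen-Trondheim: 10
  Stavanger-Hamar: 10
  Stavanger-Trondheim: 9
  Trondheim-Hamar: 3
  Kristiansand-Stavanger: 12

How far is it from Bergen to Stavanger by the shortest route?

13

Comparing a few candidate routes:
Bergen-Hamar-Stavanger: 3 + 10 = 13
Bergen-Hamar-Kristiansand-Stavanger: 3 + 4 + 12 = 19
Bergen-Trondheim-Stavanger: 10 + 9 = 19
Bergen-Hamar-Trondheim-Stavanger: 3 + 3 + 9 = 15
Bergen-Ålesund-Kristiansand-Stavanger: 6 + 2 + 12 = 20
Shortest: 13 km.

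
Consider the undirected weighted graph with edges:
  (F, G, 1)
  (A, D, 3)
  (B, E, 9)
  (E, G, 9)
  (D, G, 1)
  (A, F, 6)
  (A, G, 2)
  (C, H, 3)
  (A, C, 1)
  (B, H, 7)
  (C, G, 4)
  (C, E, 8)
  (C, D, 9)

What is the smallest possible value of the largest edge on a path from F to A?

2

Comparing a few candidate routes:
F→G→D→A: max(1, 1, 3) = 3
F→G→C→A: max(1, 4, 1) = 4
F→A: max(6) = 6
F→G→D→C→A: max(1, 1, 9, 1) = 9
F→G→A: max(1, 2) = 2
Smallest bottleneck: 2.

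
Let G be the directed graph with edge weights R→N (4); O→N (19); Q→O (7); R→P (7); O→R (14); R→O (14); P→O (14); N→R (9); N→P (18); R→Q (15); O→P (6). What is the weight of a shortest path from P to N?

32

Candidate routes:
P→O→R→N: 14 + 14 + 4 = 32
P→O→N: 14 + 19 = 33
The minimum is 32.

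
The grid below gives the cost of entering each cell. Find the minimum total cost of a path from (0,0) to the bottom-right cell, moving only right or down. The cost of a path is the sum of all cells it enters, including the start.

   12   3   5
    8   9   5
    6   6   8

Path [0,0] [0,1] [0,2] [1,2] [2,2]: 12 + 3 + 5 + 5 + 8 = 33.

33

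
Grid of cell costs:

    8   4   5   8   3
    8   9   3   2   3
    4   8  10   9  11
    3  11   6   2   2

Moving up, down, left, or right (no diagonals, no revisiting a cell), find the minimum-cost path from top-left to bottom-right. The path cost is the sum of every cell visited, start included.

Best path: [0,0] -> [0,1] -> [0,2] -> [1,2] -> [1,3] -> [2,3] -> [3,3] -> [3,4]
Cost: 8 + 4 + 5 + 3 + 2 + 9 + 2 + 2 = 35

35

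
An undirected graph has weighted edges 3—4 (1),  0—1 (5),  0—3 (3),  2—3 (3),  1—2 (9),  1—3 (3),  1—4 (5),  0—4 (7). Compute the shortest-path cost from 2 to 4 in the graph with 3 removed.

14

Paths from 2 to 4 avoiding 3:
2 → 1 → 0 → 4: 9 + 5 + 7 = 21
2 → 1 → 4: 9 + 5 = 14
Shortest: 14.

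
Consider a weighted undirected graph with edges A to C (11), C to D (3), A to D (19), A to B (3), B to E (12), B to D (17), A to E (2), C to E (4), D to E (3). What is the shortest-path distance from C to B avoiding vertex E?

Candidate routes:
C -> A -> D -> B: 11 + 19 + 17 = 47
C -> D -> B: 3 + 17 = 20
C -> A -> B: 11 + 3 = 14
C -> D -> A -> B: 3 + 19 + 3 = 25
Shortest: 14.

14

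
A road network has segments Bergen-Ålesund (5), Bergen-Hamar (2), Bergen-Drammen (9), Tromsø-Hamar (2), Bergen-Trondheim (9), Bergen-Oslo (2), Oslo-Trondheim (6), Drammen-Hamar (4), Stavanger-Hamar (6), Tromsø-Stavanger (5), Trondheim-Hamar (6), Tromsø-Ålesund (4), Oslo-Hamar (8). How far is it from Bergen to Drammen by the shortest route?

6

Checking several routes:
Bergen → Oslo → Trondheim → Hamar → Drammen: 2 + 6 + 6 + 4 = 18
Bergen → Trondheim → Hamar → Drammen: 9 + 6 + 4 = 19
Bergen → Drammen: 9
Bergen → Oslo → Hamar → Drammen: 2 + 8 + 4 = 14
Bergen → Hamar → Drammen: 2 + 4 = 6
Bergen → Ålesund → Tromsø → Hamar → Drammen: 5 + 4 + 2 + 4 = 15
Best route has total 6 km.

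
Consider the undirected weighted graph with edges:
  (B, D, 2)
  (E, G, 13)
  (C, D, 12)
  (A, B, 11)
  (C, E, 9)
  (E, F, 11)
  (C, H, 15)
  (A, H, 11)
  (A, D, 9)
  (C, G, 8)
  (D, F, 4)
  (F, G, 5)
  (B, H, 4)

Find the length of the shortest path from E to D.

15

Checking several routes:
E - F - D: 11 + 4 = 15
E - C - G - F - D: 9 + 8 + 5 + 4 = 26
E - G - F - D: 13 + 5 + 4 = 22
E - C - D: 9 + 12 = 21
Best route has total 15.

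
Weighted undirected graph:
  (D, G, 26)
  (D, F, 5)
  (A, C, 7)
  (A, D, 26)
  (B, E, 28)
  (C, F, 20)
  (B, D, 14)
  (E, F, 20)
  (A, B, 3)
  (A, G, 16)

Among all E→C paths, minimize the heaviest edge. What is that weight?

20

A few of the E→C routes:
E -> F -> D -> B -> A -> C: max(20, 5, 14, 3, 7) = 20
E -> F -> C: max(20, 20) = 20
E -> F -> D -> A -> C: max(20, 5, 26, 7) = 26
E -> B -> D -> G -> A -> C: max(28, 14, 26, 16, 7) = 28
E -> B -> D -> A -> C: max(28, 14, 26, 7) = 28
E -> F -> D -> G -> A -> C: max(20, 5, 26, 16, 7) = 26
The minimum achievable maximum is 20.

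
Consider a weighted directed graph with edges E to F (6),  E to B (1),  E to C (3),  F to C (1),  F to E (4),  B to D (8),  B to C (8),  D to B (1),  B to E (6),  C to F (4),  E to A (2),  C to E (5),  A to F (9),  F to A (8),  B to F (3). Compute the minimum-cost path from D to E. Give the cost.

7

Candidate routes:
D -> B -> F -> E: 1 + 3 + 4 = 8
D -> B -> E: 1 + 6 = 7
D -> B -> C -> F -> E: 1 + 8 + 4 + 4 = 17
D -> B -> C -> E: 1 + 8 + 5 = 14
D -> B -> F -> C -> E: 1 + 3 + 1 + 5 = 10
Shortest: 7.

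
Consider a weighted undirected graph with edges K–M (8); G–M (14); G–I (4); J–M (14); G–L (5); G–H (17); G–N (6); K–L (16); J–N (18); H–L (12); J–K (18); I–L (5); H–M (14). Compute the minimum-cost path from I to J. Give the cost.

Comparing a few candidate routes:
I → G → M → J: 4 + 14 + 14 = 32
I → L → G → N → J: 5 + 5 + 6 + 18 = 34
I → G → L → K → J: 4 + 5 + 16 + 18 = 43
I → G → N → J: 4 + 6 + 18 = 28
I → L → G → M → J: 5 + 5 + 14 + 14 = 38
I → L → K → J: 5 + 16 + 18 = 39
Shortest: 28.

28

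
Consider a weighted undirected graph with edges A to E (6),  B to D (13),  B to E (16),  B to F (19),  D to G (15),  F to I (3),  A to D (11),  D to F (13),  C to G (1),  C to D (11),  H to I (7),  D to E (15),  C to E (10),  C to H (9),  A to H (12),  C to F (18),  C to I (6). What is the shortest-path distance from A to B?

Comparing a few candidate routes:
A - D - B: 11 + 13 = 24
A - E - D - B: 6 + 15 + 13 = 34
A - E - B: 6 + 16 = 22
The minimum is 22.

22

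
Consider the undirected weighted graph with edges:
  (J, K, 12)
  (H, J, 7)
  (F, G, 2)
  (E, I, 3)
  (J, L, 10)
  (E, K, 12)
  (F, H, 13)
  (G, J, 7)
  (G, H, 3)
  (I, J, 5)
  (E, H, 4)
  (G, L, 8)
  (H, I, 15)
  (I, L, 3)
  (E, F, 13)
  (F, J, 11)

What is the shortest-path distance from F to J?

9

Some routes from F to J:
F -> J: 11
F -> G -> H -> J: 2 + 3 + 7 = 12
F -> G -> J: 2 + 7 = 9
F -> G -> H -> E -> I -> J: 2 + 3 + 4 + 3 + 5 = 17
The minimum is 9.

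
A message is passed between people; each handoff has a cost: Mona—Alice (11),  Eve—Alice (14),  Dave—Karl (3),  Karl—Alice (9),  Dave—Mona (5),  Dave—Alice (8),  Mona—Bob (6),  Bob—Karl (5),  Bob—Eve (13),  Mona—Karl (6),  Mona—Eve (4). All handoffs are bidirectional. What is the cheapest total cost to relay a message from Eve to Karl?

10

Comparing a few candidate routes:
Eve -> Alice -> Karl: 14 + 9 = 23
Eve -> Mona -> Alice -> Karl: 4 + 11 + 9 = 24
Eve -> Mona -> Dave -> Karl: 4 + 5 + 3 = 12
Eve -> Bob -> Karl: 13 + 5 = 18
Eve -> Mona -> Bob -> Karl: 4 + 6 + 5 = 15
Eve -> Mona -> Karl: 4 + 6 = 10
Shortest: 10.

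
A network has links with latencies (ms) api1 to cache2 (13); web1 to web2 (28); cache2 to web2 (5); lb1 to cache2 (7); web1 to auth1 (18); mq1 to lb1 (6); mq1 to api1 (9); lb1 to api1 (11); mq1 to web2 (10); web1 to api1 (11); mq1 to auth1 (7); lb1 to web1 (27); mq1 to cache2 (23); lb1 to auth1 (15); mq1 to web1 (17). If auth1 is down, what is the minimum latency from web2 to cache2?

A few of the web2→cache2 routes:
web2→cache2: 5
web2→mq1→lb1→cache2: 10 + 6 + 7 = 23
web2→mq1→api1→cache2: 10 + 9 + 13 = 32
Shortest: 5 ms.

5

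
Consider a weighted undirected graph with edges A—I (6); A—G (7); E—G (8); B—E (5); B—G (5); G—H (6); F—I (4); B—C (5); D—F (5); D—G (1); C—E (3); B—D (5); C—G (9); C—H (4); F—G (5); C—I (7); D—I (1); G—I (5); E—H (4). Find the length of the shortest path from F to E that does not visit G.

Checking several routes:
F -> D -> I -> C -> E: 5 + 1 + 7 + 3 = 16
F -> D -> B -> E: 5 + 5 + 5 = 15
F -> I -> C -> E: 4 + 7 + 3 = 14
F -> I -> D -> B -> E: 4 + 1 + 5 + 5 = 15
Best route has total 14.

14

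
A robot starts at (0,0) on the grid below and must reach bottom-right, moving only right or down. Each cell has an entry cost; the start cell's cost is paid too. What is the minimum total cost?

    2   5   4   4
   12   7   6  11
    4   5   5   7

Best path: [0,0] [0,1] [0,2] [1,2] [2,2] [2,3]
Cost: 2 + 5 + 4 + 6 + 5 + 7 = 29

29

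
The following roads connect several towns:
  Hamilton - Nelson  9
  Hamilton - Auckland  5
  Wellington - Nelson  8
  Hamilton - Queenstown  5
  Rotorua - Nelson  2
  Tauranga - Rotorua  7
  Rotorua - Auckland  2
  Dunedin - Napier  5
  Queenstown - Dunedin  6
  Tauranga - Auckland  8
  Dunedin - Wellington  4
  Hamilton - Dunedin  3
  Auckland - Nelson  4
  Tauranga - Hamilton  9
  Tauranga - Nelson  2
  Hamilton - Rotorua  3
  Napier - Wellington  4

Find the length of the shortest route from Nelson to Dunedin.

Checking several routes:
Nelson→Wellington→Dunedin: 8 + 4 = 12
Nelson→Auckland→Rotorua→Hamilton→Dunedin: 4 + 2 + 3 + 3 = 12
Nelson→Auckland→Hamilton→Dunedin: 4 + 5 + 3 = 12
Nelson→Hamilton→Dunedin: 9 + 3 = 12
Nelson→Rotorua→Hamilton→Dunedin: 2 + 3 + 3 = 8
Nelson→Rotorua→Auckland→Hamilton→Dunedin: 2 + 2 + 5 + 3 = 12
Best route has total 8.

8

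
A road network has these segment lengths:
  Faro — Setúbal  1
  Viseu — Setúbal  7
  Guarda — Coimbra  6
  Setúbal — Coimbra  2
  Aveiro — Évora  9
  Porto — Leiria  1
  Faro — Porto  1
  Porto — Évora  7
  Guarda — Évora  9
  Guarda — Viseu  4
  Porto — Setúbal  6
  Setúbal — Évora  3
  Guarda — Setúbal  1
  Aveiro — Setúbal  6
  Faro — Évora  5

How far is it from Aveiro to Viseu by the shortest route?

A few of the Aveiro→Viseu routes:
Aveiro -> Évora -> Setúbal -> Viseu: 9 + 3 + 7 = 19
Aveiro -> Setúbal -> Guarda -> Viseu: 6 + 1 + 4 = 11
Aveiro -> Setúbal -> Coimbra -> Guarda -> Viseu: 6 + 2 + 6 + 4 = 18
Aveiro -> Évora -> Setúbal -> Guarda -> Viseu: 9 + 3 + 1 + 4 = 17
Aveiro -> Setúbal -> Viseu: 6 + 7 = 13
The minimum is 11.

11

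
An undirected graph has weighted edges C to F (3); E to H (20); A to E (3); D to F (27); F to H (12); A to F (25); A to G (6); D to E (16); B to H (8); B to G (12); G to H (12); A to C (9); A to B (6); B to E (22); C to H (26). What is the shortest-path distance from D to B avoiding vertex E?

Checking several routes:
D→F→C→A→G→B: 27 + 3 + 9 + 6 + 12 = 57
D→F→C→A→B: 27 + 3 + 9 + 6 = 45
D→F→A→B: 27 + 25 + 6 = 58
D→F→H→B: 27 + 12 + 8 = 47
D→F→H→G→A→B: 27 + 12 + 12 + 6 + 6 = 63
The minimum is 45.

45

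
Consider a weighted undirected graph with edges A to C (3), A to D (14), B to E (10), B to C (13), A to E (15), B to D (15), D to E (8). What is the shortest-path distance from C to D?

Routes from C to D:
C - B - E - A - D: 13 + 10 + 15 + 14 = 52
C - B - E - D: 13 + 10 + 8 = 31
C - A - D: 3 + 14 = 17
C - A - E - B - D: 3 + 15 + 10 + 15 = 43
C - A - E - D: 3 + 15 + 8 = 26
C - B - D: 13 + 15 = 28
The minimum is 17.

17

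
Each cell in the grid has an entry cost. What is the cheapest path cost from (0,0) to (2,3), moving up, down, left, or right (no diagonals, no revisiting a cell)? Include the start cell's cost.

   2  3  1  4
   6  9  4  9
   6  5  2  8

20

One optimal route is r0c0→r0c1→r0c2→r1c2→r2c2→r2c3.
Its cost is 2 + 3 + 1 + 4 + 2 + 8 = 20.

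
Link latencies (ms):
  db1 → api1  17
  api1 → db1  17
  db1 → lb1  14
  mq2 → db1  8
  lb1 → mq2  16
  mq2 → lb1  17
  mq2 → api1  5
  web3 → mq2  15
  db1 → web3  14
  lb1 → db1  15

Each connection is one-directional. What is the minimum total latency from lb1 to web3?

29

Routes from lb1 to web3:
lb1-db1-web3: 15 + 14 = 29
lb1-mq2-db1-web3: 16 + 8 + 14 = 38
lb1-mq2-api1-db1-web3: 16 + 5 + 17 + 14 = 52
Best route has total 29 ms.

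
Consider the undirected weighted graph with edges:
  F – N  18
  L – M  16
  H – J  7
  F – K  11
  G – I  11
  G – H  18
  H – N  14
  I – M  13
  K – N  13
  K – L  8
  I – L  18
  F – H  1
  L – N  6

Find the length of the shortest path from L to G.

29

Some routes from L to G:
L→N→H→G: 6 + 14 + 18 = 38
L→N→K→F→H→G: 6 + 13 + 11 + 1 + 18 = 49
L→K→F→H→G: 8 + 11 + 1 + 18 = 38
L→M→I→G: 16 + 13 + 11 = 40
L→I→G: 18 + 11 = 29
L→N→F→H→G: 6 + 18 + 1 + 18 = 43
Best route has total 29.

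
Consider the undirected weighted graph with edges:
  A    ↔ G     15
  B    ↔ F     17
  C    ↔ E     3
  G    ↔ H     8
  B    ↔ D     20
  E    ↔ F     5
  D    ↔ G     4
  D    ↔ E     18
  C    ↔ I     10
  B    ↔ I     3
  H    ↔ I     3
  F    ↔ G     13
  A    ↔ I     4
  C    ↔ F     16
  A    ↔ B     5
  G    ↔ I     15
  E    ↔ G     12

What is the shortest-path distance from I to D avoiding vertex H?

Checking several routes:
I → B → A → G → D: 3 + 5 + 15 + 4 = 27
I → C → E → G → D: 10 + 3 + 12 + 4 = 29
I → A → G → D: 4 + 15 + 4 = 23
I → A → B → D: 4 + 5 + 20 = 29
I → B → D: 3 + 20 = 23
I → G → D: 15 + 4 = 19
Shortest: 19.

19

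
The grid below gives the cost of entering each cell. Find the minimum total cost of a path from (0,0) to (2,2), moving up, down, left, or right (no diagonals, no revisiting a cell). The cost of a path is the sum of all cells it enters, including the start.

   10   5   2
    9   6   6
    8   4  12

35

Path [0,0] → [0,1] → [0,2] → [1,2] → [2,2]: 10 + 5 + 2 + 6 + 12 = 35.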